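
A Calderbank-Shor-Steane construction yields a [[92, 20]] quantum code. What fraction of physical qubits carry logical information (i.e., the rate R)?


Code rate R = k/n
= 20/92
= 0.2174

0.2174


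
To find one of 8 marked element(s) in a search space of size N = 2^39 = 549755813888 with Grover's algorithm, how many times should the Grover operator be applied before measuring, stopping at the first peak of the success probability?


After j Grover iterations the success probability is P(j) = sin^2((2j+1)*theta), where sin(theta) = sqrt(k/N).
N = 2^39 = 549755813888, k = 8
sin(theta) = sqrt(k/N) = 3.814697266e-06
theta = arcsin(sqrt(k/N)) = 3.814697266e-06 rad
P(j) reaches its first maximum when (2j+1)*theta is as close as possible to pi/2, i.e. j = round(pi/(4*theta) - 1/2).
pi/(4*theta) - 1/2 = 205886.9161
(For comparison, the common estimate pi/4 * sqrt(N/k) = 205887.4161; the exact maximiser is used here.)
Optimal iterations = 205887

205887


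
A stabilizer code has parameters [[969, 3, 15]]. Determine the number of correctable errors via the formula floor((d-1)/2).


Code parameters: [[969, 3, 15]], distance d = 15.
Number of correctable errors = floor((d-1)/2)
= floor((15 - 1)/2)
= floor(14/2)
= 7

7


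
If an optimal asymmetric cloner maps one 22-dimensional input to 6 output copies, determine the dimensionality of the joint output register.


Output space = H^(tensor 6) where dim(H) = 22
dim = 22^6
= 484 (after 2 factors)
= 10648 (after 3 factors)
= 234256 (after 4 factors)
= 5153632 (after 5 factors)
= 113379904 (after 6 factors)
= 113379904

113379904


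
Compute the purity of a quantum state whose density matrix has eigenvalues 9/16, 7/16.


tr(rho^2) = sum of eigenvalues squared
= (9/16)^2 + (7/16)^2
= (81 + 49) / 256
= 130/256
= 0.5078

0.5078


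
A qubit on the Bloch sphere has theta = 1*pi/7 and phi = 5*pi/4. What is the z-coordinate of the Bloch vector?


theta = 0.4488, phi = 3.9270
r_z = cos(theta) = 0.9010

0.9010


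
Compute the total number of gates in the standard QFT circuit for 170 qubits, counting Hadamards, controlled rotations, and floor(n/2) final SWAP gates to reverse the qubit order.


Hadamard gates: 170
Controlled rotations: n*(n-1)/2 = 170*169/2 = 14365
SWAP gates: floor(n/2) = floor(170/2) = 85
Total = 170 + 14365 + 85
= 14620

14620


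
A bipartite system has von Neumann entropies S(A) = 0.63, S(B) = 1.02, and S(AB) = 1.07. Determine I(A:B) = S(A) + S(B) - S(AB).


I(A:B) = S(A) + S(B) - S(AB)
= 0.63 + 1.02 - 1.07
= 0.5800

0.5800


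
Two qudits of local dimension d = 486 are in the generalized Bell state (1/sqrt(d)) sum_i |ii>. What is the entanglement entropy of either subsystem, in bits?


For a maximally entangled state in d x d:
S = log2(d) = log2(486)
= 8.9248

8.9248


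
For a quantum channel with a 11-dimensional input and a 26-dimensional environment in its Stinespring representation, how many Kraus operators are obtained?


Tracing out the environment in an orthonormal basis {|i>_E} gives Kraus operators K_i = <i|_E U |0>_E.
Number of Kraus operators = dim(H_env) = d_env
= 26

26


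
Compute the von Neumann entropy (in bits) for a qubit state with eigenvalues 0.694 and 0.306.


S = -p*log2(p) - (1-p)*log2(1-p)
p = 0.6940, 1-p = 0.3060
= -0.6940 * log2(0.6940) - 0.3060 * log2(0.3060)
= -(-0.3657) - (-0.5228)
= 0.8885

0.8885


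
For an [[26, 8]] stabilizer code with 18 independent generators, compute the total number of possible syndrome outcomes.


Each stabilizer generator gives a binary (+1 or -1) measurement outcome.
With 18 independent generators:
Total syndromes = 2^18
= 262144

262144


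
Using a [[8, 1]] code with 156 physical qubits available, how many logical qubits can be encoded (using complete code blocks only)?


Each code block uses 8 physical qubits for 1 logical qubit(s).
Number of complete blocks = floor(156 / 8) = 19
Logical qubits = 19 * 1
= 19

19


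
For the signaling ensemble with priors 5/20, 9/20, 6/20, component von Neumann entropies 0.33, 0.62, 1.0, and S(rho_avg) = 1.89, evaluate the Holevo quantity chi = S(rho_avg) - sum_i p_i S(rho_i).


chi = S(rho) - sum_i p_i * S(rho_i)
Weighted entropy = 5/20 * 0.33 + 9/20 * 0.62 + 6/20 * 1.0
= 0.6615
chi = 1.89 - 0.6615
= 1.2285

1.2285


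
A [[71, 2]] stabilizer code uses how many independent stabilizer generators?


For an [[n,k]] stabilizer code:
Number of stabilizer generators = n - k
= 71 - 2
= 69

69


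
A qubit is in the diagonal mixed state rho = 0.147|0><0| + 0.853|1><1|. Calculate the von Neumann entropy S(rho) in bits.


S = -p*log2(p) - (1-p)*log2(1-p)
p = 0.1470, 1-p = 0.8530
= -0.1470 * log2(0.1470) - 0.8530 * log2(0.8530)
= -(-0.4066) - (-0.1957)
= 0.6023

0.6023


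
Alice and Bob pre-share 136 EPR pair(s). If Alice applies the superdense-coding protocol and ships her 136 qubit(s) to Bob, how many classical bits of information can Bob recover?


Superdense coding allows 2 classical bits per shared entangled pair.
136 pair(s) -> 2 * 136 = 272 classical bits

272


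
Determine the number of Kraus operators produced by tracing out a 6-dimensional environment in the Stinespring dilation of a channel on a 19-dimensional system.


Tracing out the environment in an orthonormal basis {|i>_E} gives Kraus operators K_i = <i|_E U |0>_E.
Number of Kraus operators = dim(H_env) = d_env
= 6

6


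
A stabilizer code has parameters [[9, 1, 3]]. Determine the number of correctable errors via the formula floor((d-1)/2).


Code parameters: [[9, 1, 3]], distance d = 3.
Number of correctable errors = floor((d-1)/2)
= floor((3 - 1)/2)
= floor(2/2)
= 1

1


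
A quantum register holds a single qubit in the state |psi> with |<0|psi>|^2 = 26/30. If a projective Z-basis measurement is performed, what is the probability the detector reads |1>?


|alpha|^2 = 26/30 = 0.8667
|beta|^2 = 1 - 26/30 = 4/30 = 0.1333
P(|1>) = |beta|^2 = 0.1333

0.1333


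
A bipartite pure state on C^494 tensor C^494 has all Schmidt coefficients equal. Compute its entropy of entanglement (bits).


For a maximally entangled state in d x d:
S = log2(d) = log2(494)
= 8.9484

8.9484


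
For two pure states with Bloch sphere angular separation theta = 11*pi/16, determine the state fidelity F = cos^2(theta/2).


For states separated by angle theta on Bloch sphere:
F = cos^2(theta/2)
theta = 11*pi/16 = 2.1598
theta/2 = 1.0799
cos(theta/2) = 0.4714
F = 0.2222

0.2222


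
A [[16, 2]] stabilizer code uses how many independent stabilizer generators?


For an [[n,k]] stabilizer code:
Number of stabilizer generators = n - k
= 16 - 2
= 14

14


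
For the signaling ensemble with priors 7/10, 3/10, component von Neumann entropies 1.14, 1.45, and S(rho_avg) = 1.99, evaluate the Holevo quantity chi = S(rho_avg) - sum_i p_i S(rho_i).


chi = S(rho) - sum_i p_i * S(rho_i)
Weighted entropy = 7/10 * 1.14 + 3/10 * 1.45
= 1.2330
chi = 1.99 - 1.2330
= 0.7570

0.7570


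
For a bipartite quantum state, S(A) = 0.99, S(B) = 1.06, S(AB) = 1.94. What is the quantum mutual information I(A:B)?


I(A:B) = S(A) + S(B) - S(AB)
= 0.99 + 1.06 - 1.94
= 0.1100

0.1100


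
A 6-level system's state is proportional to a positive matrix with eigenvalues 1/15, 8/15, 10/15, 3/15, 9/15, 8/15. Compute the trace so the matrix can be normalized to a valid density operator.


tr(M) = sum of eigenvalues
= 1/15 + 8/15 + 10/15 + 3/15 + 9/15 + 8/15
= 39/15
= 2.6000

2.6000


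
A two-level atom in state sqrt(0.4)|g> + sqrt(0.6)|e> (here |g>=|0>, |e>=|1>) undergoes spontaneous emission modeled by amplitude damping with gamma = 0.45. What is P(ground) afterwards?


For amplitude damping with parameter gamma on state sqrt(a)|0> + sqrt(b)|1>:
alpha^2 = 0.4, beta^2 = 0.6
P(|0>) = alpha^2 + gamma * beta^2
= 0.4 + 0.45 * 0.6
= 0.4 + 0.2700
= 0.6700

0.6700


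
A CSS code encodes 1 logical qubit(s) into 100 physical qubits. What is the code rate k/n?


Code rate R = k/n
= 1/100
= 0.0100

0.0100


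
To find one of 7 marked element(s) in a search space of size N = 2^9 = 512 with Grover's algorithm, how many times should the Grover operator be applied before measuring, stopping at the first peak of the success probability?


After j Grover iterations the success probability is P(j) = sin^2((2j+1)*theta), where sin(theta) = sqrt(k/N).
N = 2^9 = 512, k = 7
sin(theta) = sqrt(k/N) = 0.1169267933
theta = arcsin(sqrt(k/N)) = 0.1171948808 rad
P(j) reaches its first maximum when (2j+1)*theta is as close as possible to pi/2, i.e. j = round(pi/(4*theta) - 1/2).
pi/(4*theta) - 1/2 = 6.2016
(For comparison, the common estimate pi/4 * sqrt(N/k) = 6.7170; the exact maximiser is used here.)
Optimal iterations = 6

6


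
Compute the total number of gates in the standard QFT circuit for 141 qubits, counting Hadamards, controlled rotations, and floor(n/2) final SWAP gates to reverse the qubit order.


Hadamard gates: 141
Controlled rotations: n*(n-1)/2 = 141*140/2 = 9870
SWAP gates: floor(n/2) = floor(141/2) = 70
Total = 141 + 9870 + 70
= 10081

10081


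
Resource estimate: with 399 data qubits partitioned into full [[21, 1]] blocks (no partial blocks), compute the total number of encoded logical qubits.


Each code block uses 21 physical qubits for 1 logical qubit(s).
Number of complete blocks = floor(399 / 21) = 19
Logical qubits = 19 * 1
= 19

19


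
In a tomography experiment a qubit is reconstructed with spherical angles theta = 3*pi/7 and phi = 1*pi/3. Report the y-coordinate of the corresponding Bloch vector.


theta = 1.3464, phi = 1.0472
r_y = sin(theta)*sin(phi) = 0.9749 * 0.8660
r_y = 0.8443

0.8443


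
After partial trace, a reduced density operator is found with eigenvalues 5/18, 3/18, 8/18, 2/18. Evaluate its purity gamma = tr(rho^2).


tr(rho^2) = sum of eigenvalues squared
= (5/18)^2 + (3/18)^2 + (8/18)^2 + (2/18)^2
= (25 + 9 + 64 + 4) / 324
= 102/324
= 0.3148

0.3148


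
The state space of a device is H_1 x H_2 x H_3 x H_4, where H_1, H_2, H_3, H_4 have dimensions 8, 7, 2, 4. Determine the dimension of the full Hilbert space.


dim(H_1 x H_2 x H_3 x H_4) = 8 * 7 * 2 * 4
= 56 * 2 * 4
= 112 * 4
= 448

448


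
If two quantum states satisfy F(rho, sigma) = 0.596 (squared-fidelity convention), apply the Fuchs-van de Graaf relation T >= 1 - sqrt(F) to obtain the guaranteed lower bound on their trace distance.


Fuchs-van de Graaf (squared-fidelity convention): 1 - sqrt(F) <= T <= sqrt(1 - F).
Lower bound: T >= 1 - sqrt(F)
sqrt(F) = sqrt(0.596) = 0.7720
T >= 1 - 0.7720
T >= 0.2280

0.2280


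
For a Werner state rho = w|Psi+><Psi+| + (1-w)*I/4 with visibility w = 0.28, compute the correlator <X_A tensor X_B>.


|Psi+> = (|01> + |10>)/sqrt(2)
For the pure Bell state, <X_A X_B> = +1 (Bell-state Pauli correlator).
The maximally-mixed part I/4 has tr(I/4 * P tensor P) = 0 for any traceless Pauli P.
So <X_A X_B>_rho = w * (+1) + (1 - w) * 0
= 0.28 * (+1)
= 0.2800

0.2800


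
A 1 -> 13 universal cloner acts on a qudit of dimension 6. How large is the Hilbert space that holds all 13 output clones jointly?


Output space = H^(tensor 13) where dim(H) = 6
dim = 6^13
= 36 (after 2 factors)
= 216 (after 3 factors)
= 1296 (after 4 factors)
= 7776 (after 5 factors)
= 46656 (after 6 factors)
= 279936 (after 7 factors)
= 1679616 (after 8 factors)
= 10077696 (after 9 factors)
= 60466176 (after 10 factors)
= 362797056 (after 11 factors)
= 2176782336 (after 12 factors)
= 13060694016 (after 13 factors)
= 13060694016

13060694016


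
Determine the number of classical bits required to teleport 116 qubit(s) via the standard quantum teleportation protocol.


Quantum teleportation requires 2 classical bits per qubit teleported.
116 qubit(s) -> 2 * 116 = 232 classical bits

232


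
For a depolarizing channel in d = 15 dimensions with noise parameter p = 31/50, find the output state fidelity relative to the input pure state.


F = (1-p) + p/d
= (1 - 0.6200) + 0.6200/15
= 0.3800 + 0.0413
= 0.4213

0.4213


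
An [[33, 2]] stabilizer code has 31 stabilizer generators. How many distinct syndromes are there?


Each stabilizer generator gives a binary (+1 or -1) measurement outcome.
With 31 independent generators:
Total syndromes = 2^31
= 2147483648

2147483648


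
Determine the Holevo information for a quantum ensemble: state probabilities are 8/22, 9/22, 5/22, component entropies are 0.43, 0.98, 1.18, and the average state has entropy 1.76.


chi = S(rho) - sum_i p_i * S(rho_i)
Weighted entropy = 8/22 * 0.43 + 9/22 * 0.98 + 5/22 * 1.18
= 0.8255
chi = 1.76 - 0.8255
= 0.9345

0.9345


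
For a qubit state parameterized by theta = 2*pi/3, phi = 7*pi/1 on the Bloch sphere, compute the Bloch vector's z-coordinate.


theta = 2.0944, phi = 21.9911
r_z = cos(theta) = -0.5000

-0.5000


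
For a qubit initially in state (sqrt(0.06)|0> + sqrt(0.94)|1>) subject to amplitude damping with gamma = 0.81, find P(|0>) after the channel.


For amplitude damping with parameter gamma on state sqrt(a)|0> + sqrt(b)|1>:
alpha^2 = 0.06, beta^2 = 0.94
P(|0>) = alpha^2 + gamma * beta^2
= 0.06 + 0.81 * 0.94
= 0.06 + 0.7614
= 0.8214

0.8214


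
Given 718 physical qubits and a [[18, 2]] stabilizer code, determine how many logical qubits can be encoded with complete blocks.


Each code block uses 18 physical qubits for 2 logical qubit(s).
Number of complete blocks = floor(718 / 18) = 39
Logical qubits = 39 * 2
= 78

78


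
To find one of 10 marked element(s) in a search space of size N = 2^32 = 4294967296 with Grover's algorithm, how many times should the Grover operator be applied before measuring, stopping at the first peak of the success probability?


After j Grover iterations the success probability is P(j) = sin^2((2j+1)*theta), where sin(theta) = sqrt(k/N).
N = 2^32 = 4294967296, k = 10
sin(theta) = sqrt(k/N) = 4.825252777e-05
theta = arcsin(sqrt(k/N)) = 4.825252779e-05 rad
P(j) reaches its first maximum when (2j+1)*theta is as close as possible to pi/2, i.e. j = round(pi/(4*theta) - 1/2).
pi/(4*theta) - 1/2 = 16276.3294
(For comparison, the common estimate pi/4 * sqrt(N/k) = 16276.8294; the exact maximiser is used here.)
Optimal iterations = 16276

16276


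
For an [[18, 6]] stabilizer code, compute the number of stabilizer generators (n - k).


For an [[n,k]] stabilizer code:
Number of stabilizer generators = n - k
= 18 - 6
= 12

12


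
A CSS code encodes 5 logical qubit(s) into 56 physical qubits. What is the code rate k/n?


Code rate R = k/n
= 5/56
= 0.0893

0.0893


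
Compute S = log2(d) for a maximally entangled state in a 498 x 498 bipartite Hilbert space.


For a maximally entangled state in d x d:
S = log2(d) = log2(498)
= 8.9600

8.9600


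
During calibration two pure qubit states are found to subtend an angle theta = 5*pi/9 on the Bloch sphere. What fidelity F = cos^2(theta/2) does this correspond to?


For states separated by angle theta on Bloch sphere:
F = cos^2(theta/2)
theta = 5*pi/9 = 1.7453
theta/2 = 0.8727
cos(theta/2) = 0.6428
F = 0.4132

0.4132


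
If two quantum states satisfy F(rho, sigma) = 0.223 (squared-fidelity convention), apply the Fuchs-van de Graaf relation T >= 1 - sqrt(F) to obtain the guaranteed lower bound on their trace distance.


Fuchs-van de Graaf (squared-fidelity convention): 1 - sqrt(F) <= T <= sqrt(1 - F).
Lower bound: T >= 1 - sqrt(F)
sqrt(F) = sqrt(0.223) = 0.4722
T >= 1 - 0.4722
T >= 0.5278

0.5278


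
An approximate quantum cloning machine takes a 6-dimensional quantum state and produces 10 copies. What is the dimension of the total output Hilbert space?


Output space = H^(tensor 10) where dim(H) = 6
dim = 6^10
= 36 (after 2 factors)
= 216 (after 3 factors)
= 1296 (after 4 factors)
= 7776 (after 5 factors)
= 46656 (after 6 factors)
= 279936 (after 7 factors)
= 1679616 (after 8 factors)
= 10077696 (after 9 factors)
= 60466176 (after 10 factors)
= 60466176

60466176


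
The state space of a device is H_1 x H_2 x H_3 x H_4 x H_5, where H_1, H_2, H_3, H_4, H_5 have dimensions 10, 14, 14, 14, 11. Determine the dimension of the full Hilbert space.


dim(H_1 x H_2 x H_3 x H_4 x H_5) = 10 * 14 * 14 * 14 * 11
= 140 * 14 * 14 * 11
= 1960 * 14 * 11
= 27440 * 11
= 301840

301840


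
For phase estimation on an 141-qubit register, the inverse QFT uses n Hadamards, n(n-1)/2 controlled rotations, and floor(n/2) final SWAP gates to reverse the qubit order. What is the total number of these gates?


Hadamard gates: 141
Controlled rotations: n*(n-1)/2 = 141*140/2 = 9870
SWAP gates: floor(n/2) = floor(141/2) = 70
Total = 141 + 9870 + 70
= 10081

10081


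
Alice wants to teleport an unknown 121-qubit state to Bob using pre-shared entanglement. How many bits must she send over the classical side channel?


Quantum teleportation requires 2 classical bits per qubit teleported.
121 qubit(s) -> 2 * 121 = 242 classical bits

242


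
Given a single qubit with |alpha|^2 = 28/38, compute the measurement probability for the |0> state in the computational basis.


|alpha|^2 = 28/38 = 0.7368
|beta|^2 = 1 - 28/38 = 10/38 = 0.2632
P(|0>) = |alpha|^2 = 0.7368

0.7368


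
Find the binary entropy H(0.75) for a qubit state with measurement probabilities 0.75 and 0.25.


S = -p*log2(p) - (1-p)*log2(1-p)
p = 0.7500, 1-p = 0.2500
= -0.7500 * log2(0.7500) - 0.2500 * log2(0.2500)
= -(-0.3113) - (-0.5000)
= 0.8113

0.8113


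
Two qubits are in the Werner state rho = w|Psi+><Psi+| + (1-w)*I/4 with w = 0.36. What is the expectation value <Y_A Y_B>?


|Psi+> = (|01> + |10>)/sqrt(2)
For the pure Bell state, <Y_A Y_B> = +1 (Bell-state Pauli correlator).
The maximally-mixed part I/4 has tr(I/4 * P tensor P) = 0 for any traceless Pauli P.
So <Y_A Y_B>_rho = w * (+1) + (1 - w) * 0
= 0.36 * (+1)
= 0.3600

0.3600


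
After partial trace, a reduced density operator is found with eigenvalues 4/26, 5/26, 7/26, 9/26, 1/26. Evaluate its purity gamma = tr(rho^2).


tr(rho^2) = sum of eigenvalues squared
= (4/26)^2 + (5/26)^2 + (7/26)^2 + (9/26)^2 + (1/26)^2
= (16 + 25 + 49 + 81 + 1) / 676
= 172/676
= 0.2544

0.2544


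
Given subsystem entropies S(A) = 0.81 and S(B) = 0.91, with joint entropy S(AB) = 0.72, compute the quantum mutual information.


I(A:B) = S(A) + S(B) - S(AB)
= 0.81 + 0.91 - 0.72
= 1.0000

1.0000


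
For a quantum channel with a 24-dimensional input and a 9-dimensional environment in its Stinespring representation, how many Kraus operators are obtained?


Tracing out the environment in an orthonormal basis {|i>_E} gives Kraus operators K_i = <i|_E U |0>_E.
Number of Kraus operators = dim(H_env) = d_env
= 9

9


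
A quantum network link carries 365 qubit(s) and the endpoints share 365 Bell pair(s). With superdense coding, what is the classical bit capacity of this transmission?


Superdense coding allows 2 classical bits per shared entangled pair.
365 pair(s) -> 2 * 365 = 730 classical bits

730


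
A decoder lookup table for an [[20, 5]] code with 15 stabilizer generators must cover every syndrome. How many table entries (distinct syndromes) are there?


Each stabilizer generator gives a binary (+1 or -1) measurement outcome.
With 15 independent generators:
Total syndromes = 2^15
= 32768

32768


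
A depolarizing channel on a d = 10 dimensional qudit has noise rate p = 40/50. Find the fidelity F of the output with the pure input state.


F = (1-p) + p/d
= (1 - 0.8000) + 0.8000/10
= 0.2000 + 0.0800
= 0.2800

0.2800


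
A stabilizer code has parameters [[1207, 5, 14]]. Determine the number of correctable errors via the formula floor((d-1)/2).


Code parameters: [[1207, 5, 14]], distance d = 14.
Number of correctable errors = floor((d-1)/2)
= floor((14 - 1)/2)
= floor(13/2)
= 6

6


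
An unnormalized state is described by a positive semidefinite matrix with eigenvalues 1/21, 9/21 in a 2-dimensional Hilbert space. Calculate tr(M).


tr(M) = sum of eigenvalues
= 1/21 + 9/21
= 10/21
= 0.4762

0.4762


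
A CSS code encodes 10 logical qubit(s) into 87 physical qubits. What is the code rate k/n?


Code rate R = k/n
= 10/87
= 0.1149

0.1149


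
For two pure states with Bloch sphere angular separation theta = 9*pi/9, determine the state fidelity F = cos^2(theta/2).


For states separated by angle theta on Bloch sphere:
F = cos^2(theta/2)
theta = 9*pi/9 = 3.1416
theta/2 = 1.5708
cos(theta/2) = 0.0000
F = 0.0000

0.0000


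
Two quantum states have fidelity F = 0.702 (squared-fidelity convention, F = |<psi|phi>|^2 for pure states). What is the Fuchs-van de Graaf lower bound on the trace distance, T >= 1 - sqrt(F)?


Fuchs-van de Graaf (squared-fidelity convention): 1 - sqrt(F) <= T <= sqrt(1 - F).
Lower bound: T >= 1 - sqrt(F)
sqrt(F) = sqrt(0.702) = 0.8379
T >= 1 - 0.8379
T >= 0.1621

0.1621


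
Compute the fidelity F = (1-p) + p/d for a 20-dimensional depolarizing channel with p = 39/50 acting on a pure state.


F = (1-p) + p/d
= (1 - 0.7800) + 0.7800/20
= 0.2200 + 0.0390
= 0.2590

0.2590


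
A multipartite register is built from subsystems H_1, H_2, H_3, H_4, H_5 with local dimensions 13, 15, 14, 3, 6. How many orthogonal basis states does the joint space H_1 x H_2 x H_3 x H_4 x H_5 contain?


dim(H_1 x H_2 x H_3 x H_4 x H_5) = 13 * 15 * 14 * 3 * 6
= 195 * 14 * 3 * 6
= 2730 * 3 * 6
= 8190 * 6
= 49140

49140


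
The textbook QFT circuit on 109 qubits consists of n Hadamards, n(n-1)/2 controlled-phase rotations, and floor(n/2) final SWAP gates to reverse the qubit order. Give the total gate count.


Hadamard gates: 109
Controlled rotations: n*(n-1)/2 = 109*108/2 = 5886
SWAP gates: floor(n/2) = floor(109/2) = 54
Total = 109 + 5886 + 54
= 6049

6049


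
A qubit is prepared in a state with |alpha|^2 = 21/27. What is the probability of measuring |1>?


|alpha|^2 = 21/27 = 0.7778
|beta|^2 = 1 - 21/27 = 6/27 = 0.2222
P(|1>) = |beta|^2 = 0.2222

0.2222


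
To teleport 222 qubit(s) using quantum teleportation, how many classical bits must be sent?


Quantum teleportation requires 2 classical bits per qubit teleported.
222 qubit(s) -> 2 * 222 = 444 classical bits

444


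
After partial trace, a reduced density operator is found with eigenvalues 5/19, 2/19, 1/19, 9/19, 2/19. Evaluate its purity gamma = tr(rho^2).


tr(rho^2) = sum of eigenvalues squared
= (5/19)^2 + (2/19)^2 + (1/19)^2 + (9/19)^2 + (2/19)^2
= (25 + 4 + 1 + 81 + 4) / 361
= 115/361
= 0.3186

0.3186


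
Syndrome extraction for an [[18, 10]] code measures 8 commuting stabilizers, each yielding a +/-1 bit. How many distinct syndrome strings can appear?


Each stabilizer generator gives a binary (+1 or -1) measurement outcome.
With 8 independent generators:
Total syndromes = 2^8
= 256

256


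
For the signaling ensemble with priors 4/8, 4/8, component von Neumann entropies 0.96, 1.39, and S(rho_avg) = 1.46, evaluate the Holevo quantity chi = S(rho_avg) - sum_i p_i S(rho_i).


chi = S(rho) - sum_i p_i * S(rho_i)
Weighted entropy = 4/8 * 0.96 + 4/8 * 1.39
= 1.1750
chi = 1.46 - 1.1750
= 0.2850

0.2850


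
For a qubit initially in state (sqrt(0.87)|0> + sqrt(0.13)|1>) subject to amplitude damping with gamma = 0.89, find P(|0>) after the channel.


For amplitude damping with parameter gamma on state sqrt(a)|0> + sqrt(b)|1>:
alpha^2 = 0.87, beta^2 = 0.13
P(|0>) = alpha^2 + gamma * beta^2
= 0.87 + 0.89 * 0.13
= 0.87 + 0.1157
= 0.9857

0.9857


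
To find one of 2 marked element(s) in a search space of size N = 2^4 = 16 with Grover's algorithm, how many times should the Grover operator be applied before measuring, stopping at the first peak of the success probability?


After j Grover iterations the success probability is P(j) = sin^2((2j+1)*theta), where sin(theta) = sqrt(k/N).
N = 2^4 = 16, k = 2
sin(theta) = sqrt(k/N) = 0.3535533906
theta = arcsin(sqrt(k/N)) = 0.3613671239 rad
P(j) reaches its first maximum when (2j+1)*theta is as close as possible to pi/2, i.e. j = round(pi/(4*theta) - 1/2).
pi/(4*theta) - 1/2 = 1.6734
(For comparison, the common estimate pi/4 * sqrt(N/k) = 2.2214; the exact maximiser is used here.)
Optimal iterations = 2

2


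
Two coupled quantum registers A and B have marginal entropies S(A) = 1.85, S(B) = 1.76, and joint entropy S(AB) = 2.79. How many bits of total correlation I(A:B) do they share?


I(A:B) = S(A) + S(B) - S(AB)
= 1.85 + 1.76 - 2.79
= 0.8200

0.8200


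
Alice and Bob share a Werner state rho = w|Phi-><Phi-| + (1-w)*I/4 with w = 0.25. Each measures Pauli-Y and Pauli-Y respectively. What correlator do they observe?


|Phi-> = (|00> - |11>)/sqrt(2)
For the pure Bell state, <Y_A Y_B> = +1 (Bell-state Pauli correlator).
The maximally-mixed part I/4 has tr(I/4 * P tensor P) = 0 for any traceless Pauli P.
So <Y_A Y_B>_rho = w * (+1) + (1 - w) * 0
= 0.25 * (+1)
= 0.2500

0.2500


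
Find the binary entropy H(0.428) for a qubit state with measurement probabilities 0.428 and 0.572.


S = -p*log2(p) - (1-p)*log2(1-p)
p = 0.4280, 1-p = 0.5720
= -0.4280 * log2(0.4280) - 0.5720 * log2(0.5720)
= -(-0.5240) - (-0.4610)
= 0.9850

0.9850


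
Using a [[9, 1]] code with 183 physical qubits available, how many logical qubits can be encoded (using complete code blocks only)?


Each code block uses 9 physical qubits for 1 logical qubit(s).
Number of complete blocks = floor(183 / 9) = 20
Logical qubits = 20 * 1
= 20

20


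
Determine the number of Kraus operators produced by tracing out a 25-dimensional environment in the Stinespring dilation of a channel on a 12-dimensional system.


Tracing out the environment in an orthonormal basis {|i>_E} gives Kraus operators K_i = <i|_E U |0>_E.
Number of Kraus operators = dim(H_env) = d_env
= 25

25


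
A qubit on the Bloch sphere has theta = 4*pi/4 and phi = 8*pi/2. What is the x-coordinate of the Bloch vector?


theta = 3.1416, phi = 12.5664
r_x = sin(theta)*cos(phi) = 0.0000 * 1.0000
r_x = 0.0000

0.0000


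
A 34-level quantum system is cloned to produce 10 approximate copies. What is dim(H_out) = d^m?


Output space = H^(tensor 10) where dim(H) = 34
dim = 34^10
= 1156 (after 2 factors)
= 39304 (after 3 factors)
= 1336336 (after 4 factors)
= 45435424 (after 5 factors)
= 1544804416 (after 6 factors)
= 52523350144 (after 7 factors)
= 1785793904896 (after 8 factors)
= 60716992766464 (after 9 factors)
= 2064377754059776 (after 10 factors)
= 2064377754059776

2064377754059776


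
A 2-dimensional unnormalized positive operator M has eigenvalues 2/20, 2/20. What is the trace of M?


tr(M) = sum of eigenvalues
= 2/20 + 2/20
= 4/20
= 0.2000

0.2000


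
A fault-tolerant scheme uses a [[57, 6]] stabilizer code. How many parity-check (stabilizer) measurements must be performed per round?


For an [[n,k]] stabilizer code:
Number of stabilizer generators = n - k
= 57 - 6
= 51

51


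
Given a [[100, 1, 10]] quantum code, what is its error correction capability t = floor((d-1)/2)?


Code parameters: [[100, 1, 10]], distance d = 10.
Number of correctable errors = floor((d-1)/2)
= floor((10 - 1)/2)
= floor(9/2)
= 4

4


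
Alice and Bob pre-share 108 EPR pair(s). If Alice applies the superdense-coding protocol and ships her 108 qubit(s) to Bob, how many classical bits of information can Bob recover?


Superdense coding allows 2 classical bits per shared entangled pair.
108 pair(s) -> 2 * 108 = 216 classical bits

216


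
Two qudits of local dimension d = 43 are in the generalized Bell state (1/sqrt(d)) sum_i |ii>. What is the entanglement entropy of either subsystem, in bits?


For a maximally entangled state in d x d:
S = log2(d) = log2(43)
= 5.4263

5.4263


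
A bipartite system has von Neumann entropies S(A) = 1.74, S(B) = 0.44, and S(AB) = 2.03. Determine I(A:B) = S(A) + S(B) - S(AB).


I(A:B) = S(A) + S(B) - S(AB)
= 1.74 + 0.44 - 2.03
= 0.1500

0.1500


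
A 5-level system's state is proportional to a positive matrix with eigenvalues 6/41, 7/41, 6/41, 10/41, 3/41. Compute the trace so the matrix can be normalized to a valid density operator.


tr(M) = sum of eigenvalues
= 6/41 + 7/41 + 6/41 + 10/41 + 3/41
= 32/41
= 0.7805

0.7805


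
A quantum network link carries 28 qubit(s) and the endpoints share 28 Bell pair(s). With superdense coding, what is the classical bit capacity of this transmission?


Superdense coding allows 2 classical bits per shared entangled pair.
28 pair(s) -> 2 * 28 = 56 classical bits

56


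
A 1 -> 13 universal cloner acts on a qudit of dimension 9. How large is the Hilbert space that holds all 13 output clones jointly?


Output space = H^(tensor 13) where dim(H) = 9
dim = 9^13
= 81 (after 2 factors)
= 729 (after 3 factors)
= 6561 (after 4 factors)
= 59049 (after 5 factors)
= 531441 (after 6 factors)
= 4782969 (after 7 factors)
= 43046721 (after 8 factors)
= 387420489 (after 9 factors)
= 3486784401 (after 10 factors)
= 31381059609 (after 11 factors)
= 282429536481 (after 12 factors)
= 2541865828329 (after 13 factors)
= 2541865828329

2541865828329


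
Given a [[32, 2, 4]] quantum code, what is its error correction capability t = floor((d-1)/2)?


Code parameters: [[32, 2, 4]], distance d = 4.
Number of correctable errors = floor((d-1)/2)
= floor((4 - 1)/2)
= floor(3/2)
= 1

1


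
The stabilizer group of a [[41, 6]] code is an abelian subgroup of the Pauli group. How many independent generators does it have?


For an [[n,k]] stabilizer code:
Number of stabilizer generators = n - k
= 41 - 6
= 35

35


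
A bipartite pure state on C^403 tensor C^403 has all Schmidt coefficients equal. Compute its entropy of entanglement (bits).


For a maximally entangled state in d x d:
S = log2(d) = log2(403)
= 8.6546

8.6546


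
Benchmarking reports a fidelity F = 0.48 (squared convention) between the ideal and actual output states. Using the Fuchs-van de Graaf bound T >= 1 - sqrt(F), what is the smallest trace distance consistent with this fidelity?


Fuchs-van de Graaf (squared-fidelity convention): 1 - sqrt(F) <= T <= sqrt(1 - F).
Lower bound: T >= 1 - sqrt(F)
sqrt(F) = sqrt(0.48) = 0.6928
T >= 1 - 0.6928
T >= 0.3072

0.3072


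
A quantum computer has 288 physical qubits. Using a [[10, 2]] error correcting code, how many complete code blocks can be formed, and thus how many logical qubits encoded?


Each code block uses 10 physical qubits for 2 logical qubit(s).
Number of complete blocks = floor(288 / 10) = 28
Logical qubits = 28 * 2
= 56

56


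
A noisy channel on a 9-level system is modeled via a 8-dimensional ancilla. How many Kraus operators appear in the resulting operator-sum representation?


Tracing out the environment in an orthonormal basis {|i>_E} gives Kraus operators K_i = <i|_E U |0>_E.
Number of Kraus operators = dim(H_env) = d_env
= 8

8


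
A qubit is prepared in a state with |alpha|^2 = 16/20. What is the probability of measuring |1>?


|alpha|^2 = 16/20 = 0.8000
|beta|^2 = 1 - 16/20 = 4/20 = 0.2000
P(|1>) = |beta|^2 = 0.2000

0.2000


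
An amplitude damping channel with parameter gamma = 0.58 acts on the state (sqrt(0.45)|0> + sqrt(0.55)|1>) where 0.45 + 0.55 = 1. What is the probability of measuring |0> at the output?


For amplitude damping with parameter gamma on state sqrt(a)|0> + sqrt(b)|1>:
alpha^2 = 0.45, beta^2 = 0.55
P(|0>) = alpha^2 + gamma * beta^2
= 0.45 + 0.58 * 0.55
= 0.45 + 0.3190
= 0.7690

0.7690


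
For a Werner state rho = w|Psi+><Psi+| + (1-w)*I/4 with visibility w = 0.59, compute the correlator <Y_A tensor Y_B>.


|Psi+> = (|01> + |10>)/sqrt(2)
For the pure Bell state, <Y_A Y_B> = +1 (Bell-state Pauli correlator).
The maximally-mixed part I/4 has tr(I/4 * P tensor P) = 0 for any traceless Pauli P.
So <Y_A Y_B>_rho = w * (+1) + (1 - w) * 0
= 0.59 * (+1)
= 0.5900

0.5900


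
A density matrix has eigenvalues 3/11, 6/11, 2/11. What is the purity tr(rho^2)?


tr(rho^2) = sum of eigenvalues squared
= (3/11)^2 + (6/11)^2 + (2/11)^2
= (9 + 36 + 4) / 121
= 49/121
= 0.4050

0.4050


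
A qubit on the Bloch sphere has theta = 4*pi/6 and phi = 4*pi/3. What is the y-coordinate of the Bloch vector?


theta = 2.0944, phi = 4.1888
r_y = sin(theta)*sin(phi) = 0.8660 * -0.8660
r_y = -0.7500

-0.7500


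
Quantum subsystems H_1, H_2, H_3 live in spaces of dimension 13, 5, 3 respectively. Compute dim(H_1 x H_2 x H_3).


dim(H_1 x H_2 x H_3) = 13 * 5 * 3
= 65 * 3
= 195

195


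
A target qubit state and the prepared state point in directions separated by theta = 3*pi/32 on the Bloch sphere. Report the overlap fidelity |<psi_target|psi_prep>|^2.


For states separated by angle theta on Bloch sphere:
F = cos^2(theta/2)
theta = 3*pi/32 = 0.2945
theta/2 = 0.1473
cos(theta/2) = 0.9892
F = 0.9785

0.9785


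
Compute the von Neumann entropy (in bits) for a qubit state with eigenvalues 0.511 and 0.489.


S = -p*log2(p) - (1-p)*log2(1-p)
p = 0.5110, 1-p = 0.4890
= -0.5110 * log2(0.5110) - 0.4890 * log2(0.4890)
= -(-0.4950) - (-0.5047)
= 0.9997

0.9997


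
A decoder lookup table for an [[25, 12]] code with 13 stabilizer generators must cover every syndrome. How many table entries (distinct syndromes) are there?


Each stabilizer generator gives a binary (+1 or -1) measurement outcome.
With 13 independent generators:
Total syndromes = 2^13
= 8192

8192


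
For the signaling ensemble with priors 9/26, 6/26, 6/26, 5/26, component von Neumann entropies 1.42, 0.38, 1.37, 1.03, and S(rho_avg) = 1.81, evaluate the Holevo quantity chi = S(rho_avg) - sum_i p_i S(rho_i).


chi = S(rho) - sum_i p_i * S(rho_i)
Weighted entropy = 9/26 * 1.42 + 6/26 * 0.38 + 6/26 * 1.37 + 5/26 * 1.03
= 1.0935
chi = 1.81 - 1.0935
= 0.7165

0.7165


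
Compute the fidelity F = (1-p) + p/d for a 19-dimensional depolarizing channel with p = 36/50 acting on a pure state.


F = (1-p) + p/d
= (1 - 0.7200) + 0.7200/19
= 0.2800 + 0.0379
= 0.3179

0.3179


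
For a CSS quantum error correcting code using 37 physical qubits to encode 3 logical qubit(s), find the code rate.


Code rate R = k/n
= 3/37
= 0.0811

0.0811


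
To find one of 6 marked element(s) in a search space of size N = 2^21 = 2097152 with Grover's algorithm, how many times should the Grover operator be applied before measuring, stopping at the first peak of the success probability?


After j Grover iterations the success probability is P(j) = sin^2((2j+1)*theta), where sin(theta) = sqrt(k/N).
N = 2^21 = 2097152, k = 6
sin(theta) = sqrt(k/N) = 0.001691455867
theta = arcsin(sqrt(k/N)) = 0.001691456673 rad
P(j) reaches its first maximum when (2j+1)*theta is as close as possible to pi/2, i.e. j = round(pi/(4*theta) - 1/2).
pi/(4*theta) - 1/2 = 463.8324
(For comparison, the common estimate pi/4 * sqrt(N/k) = 464.3326; the exact maximiser is used here.)
Optimal iterations = 464

464


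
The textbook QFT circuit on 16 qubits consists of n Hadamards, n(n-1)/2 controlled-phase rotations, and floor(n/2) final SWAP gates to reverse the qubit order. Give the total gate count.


Hadamard gates: 16
Controlled rotations: n*(n-1)/2 = 16*15/2 = 120
SWAP gates: floor(n/2) = floor(16/2) = 8
Total = 16 + 120 + 8
= 144

144


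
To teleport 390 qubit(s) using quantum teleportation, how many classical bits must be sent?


Quantum teleportation requires 2 classical bits per qubit teleported.
390 qubit(s) -> 2 * 390 = 780 classical bits

780


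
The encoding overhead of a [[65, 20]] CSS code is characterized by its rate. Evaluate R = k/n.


Code rate R = k/n
= 20/65
= 0.3077

0.3077


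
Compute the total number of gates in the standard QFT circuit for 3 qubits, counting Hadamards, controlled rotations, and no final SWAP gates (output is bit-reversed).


Hadamard gates: 3
Controlled rotations: n*(n-1)/2 = 3*2/2 = 3
SWAP gates: 0 (omitted)
Total = 3 + 3
= 6

6


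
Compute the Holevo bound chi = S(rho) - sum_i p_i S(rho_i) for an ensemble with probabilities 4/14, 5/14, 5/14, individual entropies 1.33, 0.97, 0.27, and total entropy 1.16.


chi = S(rho) - sum_i p_i * S(rho_i)
Weighted entropy = 4/14 * 1.33 + 5/14 * 0.97 + 5/14 * 0.27
= 0.8229
chi = 1.16 - 0.8229
= 0.3371

0.3371


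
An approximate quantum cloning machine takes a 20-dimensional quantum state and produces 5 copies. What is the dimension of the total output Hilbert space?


Output space = H^(tensor 5) where dim(H) = 20
dim = 20^5
= 400 (after 2 factors)
= 8000 (after 3 factors)
= 160000 (after 4 factors)
= 3200000 (after 5 factors)
= 3200000

3200000


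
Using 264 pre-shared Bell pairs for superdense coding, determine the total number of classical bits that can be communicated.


Superdense coding allows 2 classical bits per shared entangled pair.
264 pair(s) -> 2 * 264 = 528 classical bits

528


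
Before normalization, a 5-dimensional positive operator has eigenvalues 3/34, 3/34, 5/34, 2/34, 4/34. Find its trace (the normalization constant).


tr(M) = sum of eigenvalues
= 3/34 + 3/34 + 5/34 + 2/34 + 4/34
= 17/34
= 0.5000

0.5000


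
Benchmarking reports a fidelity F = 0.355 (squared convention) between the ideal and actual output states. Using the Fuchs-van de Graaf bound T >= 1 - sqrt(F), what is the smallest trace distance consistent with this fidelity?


Fuchs-van de Graaf (squared-fidelity convention): 1 - sqrt(F) <= T <= sqrt(1 - F).
Lower bound: T >= 1 - sqrt(F)
sqrt(F) = sqrt(0.355) = 0.5958
T >= 1 - 0.5958
T >= 0.4042

0.4042


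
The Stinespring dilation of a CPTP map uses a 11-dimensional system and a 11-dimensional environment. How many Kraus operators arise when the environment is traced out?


Tracing out the environment in an orthonormal basis {|i>_E} gives Kraus operators K_i = <i|_E U |0>_E.
Number of Kraus operators = dim(H_env) = d_env
= 11

11


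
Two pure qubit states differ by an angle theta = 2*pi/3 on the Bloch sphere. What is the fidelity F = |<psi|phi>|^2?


For states separated by angle theta on Bloch sphere:
F = cos^2(theta/2)
theta = 2*pi/3 = 2.0944
theta/2 = 1.0472
cos(theta/2) = 0.5000
F = 0.2500

0.2500


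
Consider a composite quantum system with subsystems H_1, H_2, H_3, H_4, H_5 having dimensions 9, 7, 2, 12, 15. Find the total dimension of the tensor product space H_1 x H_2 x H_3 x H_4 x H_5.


dim(H_1 x H_2 x H_3 x H_4 x H_5) = 9 * 7 * 2 * 12 * 15
= 63 * 2 * 12 * 15
= 126 * 12 * 15
= 1512 * 15
= 22680

22680


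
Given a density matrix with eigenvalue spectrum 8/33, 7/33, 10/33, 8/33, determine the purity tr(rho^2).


tr(rho^2) = sum of eigenvalues squared
= (8/33)^2 + (7/33)^2 + (10/33)^2 + (8/33)^2
= (64 + 49 + 100 + 64) / 1089
= 277/1089
= 0.2544

0.2544


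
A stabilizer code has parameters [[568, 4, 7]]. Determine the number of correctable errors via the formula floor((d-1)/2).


Code parameters: [[568, 4, 7]], distance d = 7.
Number of correctable errors = floor((d-1)/2)
= floor((7 - 1)/2)
= floor(6/2)
= 3

3


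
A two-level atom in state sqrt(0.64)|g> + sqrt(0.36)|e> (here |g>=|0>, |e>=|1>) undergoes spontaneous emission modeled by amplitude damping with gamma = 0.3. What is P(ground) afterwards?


For amplitude damping with parameter gamma on state sqrt(a)|0> + sqrt(b)|1>:
alpha^2 = 0.64, beta^2 = 0.36
P(|0>) = alpha^2 + gamma * beta^2
= 0.64 + 0.3 * 0.36
= 0.64 + 0.1080
= 0.7480

0.7480


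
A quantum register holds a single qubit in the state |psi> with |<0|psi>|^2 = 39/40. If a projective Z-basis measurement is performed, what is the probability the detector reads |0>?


|alpha|^2 = 39/40 = 0.9750
|beta|^2 = 1 - 39/40 = 1/40 = 0.0250
P(|0>) = |alpha|^2 = 0.9750

0.9750


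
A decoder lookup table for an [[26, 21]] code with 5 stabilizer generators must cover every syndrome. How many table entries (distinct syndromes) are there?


Each stabilizer generator gives a binary (+1 or -1) measurement outcome.
With 5 independent generators:
Total syndromes = 2^5
= 32

32


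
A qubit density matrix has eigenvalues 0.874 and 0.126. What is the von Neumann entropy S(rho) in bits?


S = -p*log2(p) - (1-p)*log2(1-p)
p = 0.8740, 1-p = 0.1260
= -0.8740 * log2(0.8740) - 0.1260 * log2(0.1260)
= -(-0.1698) - (-0.3766)
= 0.5464

0.5464
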